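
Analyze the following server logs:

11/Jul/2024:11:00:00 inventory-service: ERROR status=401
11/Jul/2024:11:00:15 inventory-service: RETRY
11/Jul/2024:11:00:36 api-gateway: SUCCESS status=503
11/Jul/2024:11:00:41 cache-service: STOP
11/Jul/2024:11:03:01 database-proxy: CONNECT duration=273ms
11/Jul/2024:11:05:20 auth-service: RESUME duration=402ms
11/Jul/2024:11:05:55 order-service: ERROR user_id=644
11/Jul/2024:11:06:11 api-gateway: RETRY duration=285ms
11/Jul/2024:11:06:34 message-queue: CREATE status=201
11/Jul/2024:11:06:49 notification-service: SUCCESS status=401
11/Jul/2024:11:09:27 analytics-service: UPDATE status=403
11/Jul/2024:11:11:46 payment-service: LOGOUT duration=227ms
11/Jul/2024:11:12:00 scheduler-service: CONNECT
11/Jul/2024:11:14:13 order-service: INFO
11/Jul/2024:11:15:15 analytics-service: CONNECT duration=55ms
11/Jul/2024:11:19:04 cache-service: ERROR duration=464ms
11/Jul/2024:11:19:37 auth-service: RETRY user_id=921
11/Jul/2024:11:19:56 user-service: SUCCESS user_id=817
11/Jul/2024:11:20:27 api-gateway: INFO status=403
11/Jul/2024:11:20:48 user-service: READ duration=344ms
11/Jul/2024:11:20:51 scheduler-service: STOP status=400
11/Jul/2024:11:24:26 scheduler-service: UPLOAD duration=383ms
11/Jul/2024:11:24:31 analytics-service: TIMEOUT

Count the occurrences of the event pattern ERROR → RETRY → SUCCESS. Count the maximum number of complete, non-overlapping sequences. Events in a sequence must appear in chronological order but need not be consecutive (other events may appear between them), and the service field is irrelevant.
3

To count sequences:

1. Look for pattern: ERROR → RETRY → SUCCESS
2. Greedily scan the log in chronological order, matching each sequence element in turn (ignoring service)
3. Each time the full pattern completes, increment the count and restart matching from the next event
4. Complete non-overlapping sequences found: 3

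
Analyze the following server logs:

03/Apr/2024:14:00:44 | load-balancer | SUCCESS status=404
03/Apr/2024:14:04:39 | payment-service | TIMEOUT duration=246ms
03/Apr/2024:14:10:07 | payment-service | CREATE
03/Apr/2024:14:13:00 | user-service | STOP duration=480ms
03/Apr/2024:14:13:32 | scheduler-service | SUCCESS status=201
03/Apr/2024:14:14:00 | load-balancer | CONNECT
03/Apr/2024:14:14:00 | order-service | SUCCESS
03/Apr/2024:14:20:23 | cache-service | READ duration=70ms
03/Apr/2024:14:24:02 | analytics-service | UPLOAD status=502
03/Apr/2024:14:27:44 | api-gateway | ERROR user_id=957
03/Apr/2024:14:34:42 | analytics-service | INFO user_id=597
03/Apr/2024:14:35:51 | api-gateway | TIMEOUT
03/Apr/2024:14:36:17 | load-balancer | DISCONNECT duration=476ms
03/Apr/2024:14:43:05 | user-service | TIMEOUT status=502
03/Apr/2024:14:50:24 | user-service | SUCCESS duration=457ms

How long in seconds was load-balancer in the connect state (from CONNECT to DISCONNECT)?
1337

To calculate state duration:

1. Find CONNECT event for load-balancer: 03/Apr/2024:14:14:00
2. Find DISCONNECT event for load-balancer: 03/Apr/2024:14:36:17
3. Calculate duration: 03/Apr/2024:14:36:17 - 03/Apr/2024:14:14:00 = 1337 seconds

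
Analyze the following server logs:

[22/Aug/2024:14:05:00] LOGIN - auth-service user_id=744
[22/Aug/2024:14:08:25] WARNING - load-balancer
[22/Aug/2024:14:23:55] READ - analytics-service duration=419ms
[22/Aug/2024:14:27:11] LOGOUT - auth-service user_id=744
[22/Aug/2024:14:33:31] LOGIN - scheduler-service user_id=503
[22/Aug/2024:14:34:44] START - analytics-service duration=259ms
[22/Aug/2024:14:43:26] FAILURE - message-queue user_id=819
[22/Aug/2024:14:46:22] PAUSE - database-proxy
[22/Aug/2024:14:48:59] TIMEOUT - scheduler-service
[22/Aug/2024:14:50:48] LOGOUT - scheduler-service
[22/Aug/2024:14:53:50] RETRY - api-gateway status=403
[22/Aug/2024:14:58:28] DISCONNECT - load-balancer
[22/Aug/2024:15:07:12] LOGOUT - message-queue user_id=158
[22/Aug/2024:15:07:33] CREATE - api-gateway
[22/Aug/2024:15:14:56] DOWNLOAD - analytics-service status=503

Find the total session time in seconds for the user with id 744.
1331

To calculate session duration:

1. Find LOGIN event for user_id=744: 22/Aug/2024:14:05:00
2. Find LOGOUT event for user_id=744: 22/Aug/2024:14:27:11
3. Session duration: 22/Aug/2024:14:27:11 - 22/Aug/2024:14:05:00 = 1331 seconds (22 minutes)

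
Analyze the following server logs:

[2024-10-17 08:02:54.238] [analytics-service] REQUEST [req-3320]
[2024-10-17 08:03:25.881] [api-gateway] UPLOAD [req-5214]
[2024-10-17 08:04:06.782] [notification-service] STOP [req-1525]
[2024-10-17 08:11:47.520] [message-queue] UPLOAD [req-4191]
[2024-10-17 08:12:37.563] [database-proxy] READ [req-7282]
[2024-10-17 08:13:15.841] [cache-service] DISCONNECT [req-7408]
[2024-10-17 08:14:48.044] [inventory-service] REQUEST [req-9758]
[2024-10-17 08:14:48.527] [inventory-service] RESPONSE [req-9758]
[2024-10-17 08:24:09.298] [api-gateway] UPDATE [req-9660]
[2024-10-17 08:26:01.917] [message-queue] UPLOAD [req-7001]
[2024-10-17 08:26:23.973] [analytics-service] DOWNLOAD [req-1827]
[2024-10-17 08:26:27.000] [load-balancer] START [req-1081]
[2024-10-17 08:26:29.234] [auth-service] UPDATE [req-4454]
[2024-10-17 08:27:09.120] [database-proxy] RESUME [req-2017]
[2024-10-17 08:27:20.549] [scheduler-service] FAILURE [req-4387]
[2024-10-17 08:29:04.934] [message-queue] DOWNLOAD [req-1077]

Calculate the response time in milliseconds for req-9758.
483

To calculate latency:

1. Find REQUEST with id req-9758: 2024-10-17 08:14:48.044
2. Find RESPONSE with id req-9758: 2024-10-17 08:14:48.527
3. Latency: 2024-10-17 08:14:48.527 - 2024-10-17 08:14:48.044 = 483ms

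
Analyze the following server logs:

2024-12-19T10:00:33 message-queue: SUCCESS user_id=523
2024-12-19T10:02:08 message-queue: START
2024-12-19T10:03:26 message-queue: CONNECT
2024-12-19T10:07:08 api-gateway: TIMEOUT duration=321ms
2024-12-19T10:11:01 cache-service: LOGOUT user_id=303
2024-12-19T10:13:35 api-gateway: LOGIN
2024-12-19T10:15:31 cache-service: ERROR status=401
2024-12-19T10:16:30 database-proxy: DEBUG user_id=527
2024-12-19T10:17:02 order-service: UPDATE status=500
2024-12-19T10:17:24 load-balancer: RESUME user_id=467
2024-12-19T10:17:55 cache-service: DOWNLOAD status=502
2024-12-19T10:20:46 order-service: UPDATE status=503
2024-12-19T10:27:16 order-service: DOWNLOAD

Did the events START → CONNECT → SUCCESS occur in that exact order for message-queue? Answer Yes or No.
No

To verify sequence order:

1. Find all events in sequence START → CONNECT → SUCCESS for message-queue
2. Extract their timestamps
3. Check if timestamps are in ascending order
4. Result: No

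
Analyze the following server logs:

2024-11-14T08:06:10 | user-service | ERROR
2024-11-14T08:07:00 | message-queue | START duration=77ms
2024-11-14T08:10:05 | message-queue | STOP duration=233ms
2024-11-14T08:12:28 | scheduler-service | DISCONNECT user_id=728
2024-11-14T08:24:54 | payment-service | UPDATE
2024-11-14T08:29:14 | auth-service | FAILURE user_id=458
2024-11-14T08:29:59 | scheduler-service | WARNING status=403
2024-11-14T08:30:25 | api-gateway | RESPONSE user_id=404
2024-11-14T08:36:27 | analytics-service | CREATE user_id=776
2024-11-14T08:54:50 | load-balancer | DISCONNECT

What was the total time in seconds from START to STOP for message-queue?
185

To calculate state duration:

1. Find START event for message-queue: 2024-11-14T08:07:00
2. Find STOP event for message-queue: 2024-11-14T08:10:05
3. Calculate duration: 2024-11-14T08:10:05 - 2024-11-14T08:07:00 = 185 seconds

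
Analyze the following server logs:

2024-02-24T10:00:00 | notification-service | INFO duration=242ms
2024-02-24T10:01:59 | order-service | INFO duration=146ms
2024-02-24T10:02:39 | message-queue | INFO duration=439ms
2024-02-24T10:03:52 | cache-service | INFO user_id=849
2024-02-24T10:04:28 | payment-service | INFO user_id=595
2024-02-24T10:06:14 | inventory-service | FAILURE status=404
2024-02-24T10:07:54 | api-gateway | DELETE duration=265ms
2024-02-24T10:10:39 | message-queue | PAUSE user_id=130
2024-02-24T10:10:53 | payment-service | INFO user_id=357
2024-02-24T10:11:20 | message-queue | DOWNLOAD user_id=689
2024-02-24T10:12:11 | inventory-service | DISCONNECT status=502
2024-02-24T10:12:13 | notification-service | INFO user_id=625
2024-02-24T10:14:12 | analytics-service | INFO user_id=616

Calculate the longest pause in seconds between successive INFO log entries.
385

To find the longest gap:

1. Extract all INFO events in chronological order
2. Calculate time differences between consecutive events
3. Find the maximum difference
4. Longest gap: 385 seconds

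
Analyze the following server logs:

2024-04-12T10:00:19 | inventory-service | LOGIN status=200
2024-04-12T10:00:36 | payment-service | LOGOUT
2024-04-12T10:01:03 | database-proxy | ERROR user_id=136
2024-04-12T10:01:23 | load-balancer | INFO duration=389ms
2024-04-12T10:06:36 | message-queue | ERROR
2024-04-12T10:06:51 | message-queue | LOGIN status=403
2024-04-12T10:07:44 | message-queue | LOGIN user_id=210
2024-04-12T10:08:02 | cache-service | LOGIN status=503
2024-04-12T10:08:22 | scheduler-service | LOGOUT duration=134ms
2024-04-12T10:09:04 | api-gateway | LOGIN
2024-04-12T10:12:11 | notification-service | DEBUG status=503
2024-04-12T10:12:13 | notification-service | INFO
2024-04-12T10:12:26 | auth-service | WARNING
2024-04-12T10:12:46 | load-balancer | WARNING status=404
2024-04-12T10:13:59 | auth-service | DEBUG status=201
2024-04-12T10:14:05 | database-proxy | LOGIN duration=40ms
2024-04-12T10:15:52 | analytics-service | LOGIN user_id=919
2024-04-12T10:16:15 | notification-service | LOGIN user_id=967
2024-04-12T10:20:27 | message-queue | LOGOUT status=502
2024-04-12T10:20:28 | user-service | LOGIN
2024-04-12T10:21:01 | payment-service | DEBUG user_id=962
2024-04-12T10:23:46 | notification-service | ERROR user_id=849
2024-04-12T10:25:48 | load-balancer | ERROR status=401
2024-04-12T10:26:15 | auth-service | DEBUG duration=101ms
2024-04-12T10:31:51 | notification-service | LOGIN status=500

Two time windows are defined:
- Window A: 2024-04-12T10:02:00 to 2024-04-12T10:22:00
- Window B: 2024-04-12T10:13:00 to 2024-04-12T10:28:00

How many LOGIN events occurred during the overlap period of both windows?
4

To find overlap events:

1. Window A: 2024-04-12T10:02:00 to 2024-04-12T10:22:00
2. Window B: 2024-04-12T10:13:00 to 2024-04-12T10:28:00
3. Overlap period: 2024-04-12T10:13:00 to 2024-04-12T10:22:00
4. Count LOGIN events in overlap: 4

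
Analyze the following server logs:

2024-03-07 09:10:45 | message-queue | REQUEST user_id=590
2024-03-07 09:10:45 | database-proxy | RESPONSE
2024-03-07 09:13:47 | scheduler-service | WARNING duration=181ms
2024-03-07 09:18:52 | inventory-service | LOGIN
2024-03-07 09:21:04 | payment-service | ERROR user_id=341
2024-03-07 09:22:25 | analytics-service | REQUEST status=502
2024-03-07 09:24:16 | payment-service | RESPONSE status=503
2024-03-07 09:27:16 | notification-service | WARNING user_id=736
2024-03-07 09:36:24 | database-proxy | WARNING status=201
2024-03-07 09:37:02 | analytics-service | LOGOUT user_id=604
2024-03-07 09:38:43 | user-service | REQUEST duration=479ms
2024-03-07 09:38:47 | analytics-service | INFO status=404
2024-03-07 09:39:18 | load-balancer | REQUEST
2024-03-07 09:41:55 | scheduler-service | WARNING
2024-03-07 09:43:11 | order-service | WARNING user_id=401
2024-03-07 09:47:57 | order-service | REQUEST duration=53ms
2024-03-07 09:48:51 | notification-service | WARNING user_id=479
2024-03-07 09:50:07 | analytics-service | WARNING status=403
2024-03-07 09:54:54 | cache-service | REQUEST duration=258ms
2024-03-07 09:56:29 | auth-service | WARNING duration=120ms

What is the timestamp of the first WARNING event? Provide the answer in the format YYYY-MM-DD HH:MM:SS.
2024-03-07 09:13:47

To find the first event:

1. Filter for all WARNING events
2. Sort by timestamp
3. Select the first one
4. Timestamp: 2024-03-07 09:13:47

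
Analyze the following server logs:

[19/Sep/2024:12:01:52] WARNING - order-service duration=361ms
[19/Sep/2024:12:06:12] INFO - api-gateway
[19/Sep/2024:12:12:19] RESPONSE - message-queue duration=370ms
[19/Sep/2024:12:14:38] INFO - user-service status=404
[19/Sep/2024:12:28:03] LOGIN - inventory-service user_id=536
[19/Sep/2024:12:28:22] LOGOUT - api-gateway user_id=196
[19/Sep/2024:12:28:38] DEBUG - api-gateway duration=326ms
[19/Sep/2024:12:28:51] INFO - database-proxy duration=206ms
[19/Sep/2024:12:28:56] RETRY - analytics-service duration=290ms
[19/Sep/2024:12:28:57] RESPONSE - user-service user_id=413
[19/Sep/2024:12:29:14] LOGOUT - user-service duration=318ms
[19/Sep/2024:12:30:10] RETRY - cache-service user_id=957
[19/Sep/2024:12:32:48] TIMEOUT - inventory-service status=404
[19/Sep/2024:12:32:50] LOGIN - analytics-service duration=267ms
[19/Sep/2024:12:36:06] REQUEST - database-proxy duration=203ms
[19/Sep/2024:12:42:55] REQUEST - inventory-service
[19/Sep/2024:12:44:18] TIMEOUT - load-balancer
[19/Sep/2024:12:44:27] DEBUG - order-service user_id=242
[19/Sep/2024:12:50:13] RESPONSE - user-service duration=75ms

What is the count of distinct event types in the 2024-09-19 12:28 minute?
6

To count unique event types:

1. Filter events in the minute starting at 2024-09-19 12:28
2. Extract event types from matching entries
3. Count unique types: 6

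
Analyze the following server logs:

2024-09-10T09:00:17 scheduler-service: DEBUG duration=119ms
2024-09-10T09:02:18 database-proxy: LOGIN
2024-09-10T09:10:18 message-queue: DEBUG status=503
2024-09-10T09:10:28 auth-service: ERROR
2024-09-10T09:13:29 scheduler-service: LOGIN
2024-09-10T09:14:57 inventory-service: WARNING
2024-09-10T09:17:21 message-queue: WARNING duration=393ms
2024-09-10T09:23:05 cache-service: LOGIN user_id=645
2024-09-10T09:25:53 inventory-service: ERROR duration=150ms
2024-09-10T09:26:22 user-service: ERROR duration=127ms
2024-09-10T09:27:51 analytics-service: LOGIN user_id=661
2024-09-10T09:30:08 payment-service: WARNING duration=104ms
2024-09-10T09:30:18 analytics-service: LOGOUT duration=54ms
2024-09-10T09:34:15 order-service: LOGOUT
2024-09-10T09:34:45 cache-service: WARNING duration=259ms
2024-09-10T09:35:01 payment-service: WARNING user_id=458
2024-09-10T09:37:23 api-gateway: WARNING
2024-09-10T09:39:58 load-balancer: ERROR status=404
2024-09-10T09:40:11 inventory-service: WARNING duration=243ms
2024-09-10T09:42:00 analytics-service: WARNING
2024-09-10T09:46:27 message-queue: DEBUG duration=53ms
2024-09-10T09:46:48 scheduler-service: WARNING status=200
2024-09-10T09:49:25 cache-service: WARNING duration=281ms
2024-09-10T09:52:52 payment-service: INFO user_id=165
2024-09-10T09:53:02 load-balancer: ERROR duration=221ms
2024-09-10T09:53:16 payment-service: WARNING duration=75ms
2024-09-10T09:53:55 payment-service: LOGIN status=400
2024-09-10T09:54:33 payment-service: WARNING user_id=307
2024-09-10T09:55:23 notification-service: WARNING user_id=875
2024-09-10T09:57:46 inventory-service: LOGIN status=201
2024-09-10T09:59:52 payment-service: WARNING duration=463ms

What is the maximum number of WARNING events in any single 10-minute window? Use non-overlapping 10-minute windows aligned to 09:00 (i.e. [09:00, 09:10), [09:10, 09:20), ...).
4

To find the burst window:

1. Divide the log period into non-overlapping 10-minute windows starting at 09:00
2. Count WARNING events in each window
3. Find the window with maximum count
4. Maximum events in a window: 4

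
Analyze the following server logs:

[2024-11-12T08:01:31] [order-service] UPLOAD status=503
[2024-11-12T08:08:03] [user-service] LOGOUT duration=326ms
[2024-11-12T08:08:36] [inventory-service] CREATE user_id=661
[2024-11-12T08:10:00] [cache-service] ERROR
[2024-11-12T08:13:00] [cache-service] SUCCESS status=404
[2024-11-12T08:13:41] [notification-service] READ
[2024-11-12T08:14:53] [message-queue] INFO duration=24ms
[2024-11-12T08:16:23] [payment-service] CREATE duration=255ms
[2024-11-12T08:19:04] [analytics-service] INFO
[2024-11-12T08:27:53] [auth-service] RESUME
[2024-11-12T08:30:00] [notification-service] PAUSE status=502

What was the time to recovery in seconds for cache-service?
180

To calculate recovery time:

1. Find ERROR event for cache-service: 2024-11-12T08:10:00
2. Find next SUCCESS event for cache-service: 2024-11-12T08:13:00
3. Recovery time: 2024-11-12T08:13:00 - 2024-11-12T08:10:00 = 180 seconds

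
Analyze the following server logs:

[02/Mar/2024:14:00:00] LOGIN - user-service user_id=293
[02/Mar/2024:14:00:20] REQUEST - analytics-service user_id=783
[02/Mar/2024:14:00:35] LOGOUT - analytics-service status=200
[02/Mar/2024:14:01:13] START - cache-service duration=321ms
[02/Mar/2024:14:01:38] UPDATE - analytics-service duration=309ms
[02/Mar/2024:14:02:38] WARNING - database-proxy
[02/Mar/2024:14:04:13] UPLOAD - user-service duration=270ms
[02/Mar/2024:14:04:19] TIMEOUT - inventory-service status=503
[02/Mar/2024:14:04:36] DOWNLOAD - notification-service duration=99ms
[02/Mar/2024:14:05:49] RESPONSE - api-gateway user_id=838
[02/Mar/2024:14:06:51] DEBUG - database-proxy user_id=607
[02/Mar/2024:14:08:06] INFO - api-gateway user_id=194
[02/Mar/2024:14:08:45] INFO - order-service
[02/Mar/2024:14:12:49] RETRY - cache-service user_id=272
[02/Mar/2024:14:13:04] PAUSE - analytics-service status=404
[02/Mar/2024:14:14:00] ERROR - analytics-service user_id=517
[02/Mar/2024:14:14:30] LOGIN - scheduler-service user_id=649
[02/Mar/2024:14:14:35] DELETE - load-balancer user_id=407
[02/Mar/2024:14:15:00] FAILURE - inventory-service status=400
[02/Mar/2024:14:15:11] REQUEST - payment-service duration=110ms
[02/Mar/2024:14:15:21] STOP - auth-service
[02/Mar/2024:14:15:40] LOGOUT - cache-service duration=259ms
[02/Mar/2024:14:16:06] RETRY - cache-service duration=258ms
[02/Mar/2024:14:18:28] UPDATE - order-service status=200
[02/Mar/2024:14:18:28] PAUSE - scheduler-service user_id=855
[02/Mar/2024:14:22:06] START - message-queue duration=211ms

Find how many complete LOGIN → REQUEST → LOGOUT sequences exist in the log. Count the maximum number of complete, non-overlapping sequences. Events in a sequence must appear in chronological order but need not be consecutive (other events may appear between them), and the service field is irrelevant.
2

To count sequences:

1. Look for pattern: LOGIN → REQUEST → LOGOUT
2. Greedily scan the log in chronological order, matching each sequence element in turn (ignoring service)
3. Each time the full pattern completes, increment the count and restart matching from the next event
4. Complete non-overlapping sequences found: 2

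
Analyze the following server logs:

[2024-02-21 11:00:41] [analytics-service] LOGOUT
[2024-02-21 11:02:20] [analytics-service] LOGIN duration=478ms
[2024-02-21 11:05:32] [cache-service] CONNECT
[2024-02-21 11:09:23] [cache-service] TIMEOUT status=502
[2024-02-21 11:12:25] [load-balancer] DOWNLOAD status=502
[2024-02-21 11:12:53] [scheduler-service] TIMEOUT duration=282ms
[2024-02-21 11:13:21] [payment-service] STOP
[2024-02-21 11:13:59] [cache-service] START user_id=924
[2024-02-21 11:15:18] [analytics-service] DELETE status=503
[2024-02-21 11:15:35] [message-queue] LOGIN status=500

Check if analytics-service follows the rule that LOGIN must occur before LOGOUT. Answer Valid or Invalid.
Invalid

To validate ordering:

1. Required order: LOGIN → LOGOUT
2. Rule: LOGIN must occur before LOGOUT
3. Check actual order of events for analytics-service
4. Result: Invalid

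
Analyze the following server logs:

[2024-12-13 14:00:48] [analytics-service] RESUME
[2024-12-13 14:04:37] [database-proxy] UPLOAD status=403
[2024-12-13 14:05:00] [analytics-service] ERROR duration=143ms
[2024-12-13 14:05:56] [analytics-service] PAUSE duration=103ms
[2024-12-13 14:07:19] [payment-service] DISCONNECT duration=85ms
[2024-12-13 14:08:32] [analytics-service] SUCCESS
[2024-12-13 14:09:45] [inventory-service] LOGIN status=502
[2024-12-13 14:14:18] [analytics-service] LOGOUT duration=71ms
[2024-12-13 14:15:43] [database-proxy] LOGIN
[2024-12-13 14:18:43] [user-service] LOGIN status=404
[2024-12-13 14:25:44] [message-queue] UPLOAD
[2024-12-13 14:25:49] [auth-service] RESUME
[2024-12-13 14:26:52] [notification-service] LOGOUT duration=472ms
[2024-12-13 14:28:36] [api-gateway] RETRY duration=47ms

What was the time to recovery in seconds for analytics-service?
212

To calculate recovery time:

1. Find ERROR event for analytics-service: 2024-12-13 14:05:00
2. Find next SUCCESS event for analytics-service: 2024-12-13 14:08:32
3. Recovery time: 2024-12-13 14:08:32 - 2024-12-13 14:05:00 = 212 seconds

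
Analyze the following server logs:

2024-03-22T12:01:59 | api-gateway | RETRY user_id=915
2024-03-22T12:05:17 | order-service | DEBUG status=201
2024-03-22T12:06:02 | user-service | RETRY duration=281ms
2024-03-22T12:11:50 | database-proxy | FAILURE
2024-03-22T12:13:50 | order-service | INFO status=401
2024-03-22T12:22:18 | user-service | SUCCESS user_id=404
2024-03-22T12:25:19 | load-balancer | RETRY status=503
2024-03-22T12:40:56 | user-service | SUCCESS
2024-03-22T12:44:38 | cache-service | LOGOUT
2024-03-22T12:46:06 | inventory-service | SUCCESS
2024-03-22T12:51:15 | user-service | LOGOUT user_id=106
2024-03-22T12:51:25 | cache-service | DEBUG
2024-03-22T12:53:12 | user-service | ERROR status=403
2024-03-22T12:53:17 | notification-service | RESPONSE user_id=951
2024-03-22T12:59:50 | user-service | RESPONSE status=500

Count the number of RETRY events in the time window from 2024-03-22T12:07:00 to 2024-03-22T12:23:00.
0

To count events in the time window:

1. Window boundaries: 2024-03-22T12:07:00 to 2024-03-22T12:23:00
2. Filter for RETRY events within this window
3. Count matching events: 0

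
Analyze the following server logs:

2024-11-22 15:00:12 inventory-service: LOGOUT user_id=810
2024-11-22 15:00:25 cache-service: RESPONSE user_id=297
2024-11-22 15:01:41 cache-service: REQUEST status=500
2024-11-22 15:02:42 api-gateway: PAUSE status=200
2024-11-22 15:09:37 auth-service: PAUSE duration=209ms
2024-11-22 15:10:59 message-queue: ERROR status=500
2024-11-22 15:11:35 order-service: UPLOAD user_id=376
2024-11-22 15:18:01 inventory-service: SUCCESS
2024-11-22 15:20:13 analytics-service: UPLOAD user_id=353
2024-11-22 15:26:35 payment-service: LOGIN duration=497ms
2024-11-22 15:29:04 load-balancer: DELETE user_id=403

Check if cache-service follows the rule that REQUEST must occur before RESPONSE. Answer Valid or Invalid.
Invalid

To validate ordering:

1. Required order: REQUEST → RESPONSE
2. Rule: REQUEST must occur before RESPONSE
3. Check actual order of events for cache-service
4. Result: Invalid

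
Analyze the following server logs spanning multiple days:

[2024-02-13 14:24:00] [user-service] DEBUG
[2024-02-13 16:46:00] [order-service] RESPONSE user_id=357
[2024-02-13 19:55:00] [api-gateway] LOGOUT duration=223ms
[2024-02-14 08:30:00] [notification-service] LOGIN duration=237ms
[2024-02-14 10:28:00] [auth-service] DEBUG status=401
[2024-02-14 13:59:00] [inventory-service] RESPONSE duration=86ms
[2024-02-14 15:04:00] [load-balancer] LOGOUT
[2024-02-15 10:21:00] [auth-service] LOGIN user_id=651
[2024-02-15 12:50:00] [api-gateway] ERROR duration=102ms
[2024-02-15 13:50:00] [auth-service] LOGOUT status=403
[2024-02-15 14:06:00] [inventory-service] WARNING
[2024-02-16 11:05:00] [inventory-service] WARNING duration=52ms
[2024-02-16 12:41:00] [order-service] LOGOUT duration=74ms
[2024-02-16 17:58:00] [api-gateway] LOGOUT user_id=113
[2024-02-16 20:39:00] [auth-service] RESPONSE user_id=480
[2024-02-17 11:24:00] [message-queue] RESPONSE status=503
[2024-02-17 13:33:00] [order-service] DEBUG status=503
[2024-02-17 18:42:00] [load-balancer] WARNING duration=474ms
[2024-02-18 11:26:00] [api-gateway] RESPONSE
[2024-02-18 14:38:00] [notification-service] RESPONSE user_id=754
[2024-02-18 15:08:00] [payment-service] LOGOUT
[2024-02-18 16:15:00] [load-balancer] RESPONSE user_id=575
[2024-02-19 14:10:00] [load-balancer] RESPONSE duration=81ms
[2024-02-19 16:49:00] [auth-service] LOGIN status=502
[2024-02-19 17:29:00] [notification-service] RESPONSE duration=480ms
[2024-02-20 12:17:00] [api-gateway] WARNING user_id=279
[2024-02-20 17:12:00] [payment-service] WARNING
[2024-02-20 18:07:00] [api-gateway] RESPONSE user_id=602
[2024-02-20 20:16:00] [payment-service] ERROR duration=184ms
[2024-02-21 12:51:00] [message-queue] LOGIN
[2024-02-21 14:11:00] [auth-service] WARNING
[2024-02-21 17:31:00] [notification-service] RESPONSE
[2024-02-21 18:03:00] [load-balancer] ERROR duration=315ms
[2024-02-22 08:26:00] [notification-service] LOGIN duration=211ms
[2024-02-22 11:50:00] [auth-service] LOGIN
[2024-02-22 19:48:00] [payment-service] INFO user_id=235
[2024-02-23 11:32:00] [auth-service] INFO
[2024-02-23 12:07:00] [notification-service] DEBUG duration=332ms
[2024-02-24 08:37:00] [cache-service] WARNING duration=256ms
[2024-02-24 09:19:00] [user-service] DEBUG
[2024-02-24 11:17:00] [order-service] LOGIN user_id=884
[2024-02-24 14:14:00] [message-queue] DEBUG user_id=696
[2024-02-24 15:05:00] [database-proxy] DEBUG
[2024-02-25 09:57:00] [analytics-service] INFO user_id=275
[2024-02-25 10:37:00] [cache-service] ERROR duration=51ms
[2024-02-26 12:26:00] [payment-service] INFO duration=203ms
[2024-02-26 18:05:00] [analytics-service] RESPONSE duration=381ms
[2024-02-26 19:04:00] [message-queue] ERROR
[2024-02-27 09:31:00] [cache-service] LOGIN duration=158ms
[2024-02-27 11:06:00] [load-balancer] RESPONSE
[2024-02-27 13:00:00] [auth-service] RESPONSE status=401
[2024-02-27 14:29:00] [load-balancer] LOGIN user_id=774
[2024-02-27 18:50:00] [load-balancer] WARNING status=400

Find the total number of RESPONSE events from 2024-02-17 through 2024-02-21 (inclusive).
8

To filter by date range:

1. Date range: 2024-02-17 through 2024-02-21, both dates inclusive
2. Filter for RESPONSE events whose date falls in this range
3. Count matching events: 8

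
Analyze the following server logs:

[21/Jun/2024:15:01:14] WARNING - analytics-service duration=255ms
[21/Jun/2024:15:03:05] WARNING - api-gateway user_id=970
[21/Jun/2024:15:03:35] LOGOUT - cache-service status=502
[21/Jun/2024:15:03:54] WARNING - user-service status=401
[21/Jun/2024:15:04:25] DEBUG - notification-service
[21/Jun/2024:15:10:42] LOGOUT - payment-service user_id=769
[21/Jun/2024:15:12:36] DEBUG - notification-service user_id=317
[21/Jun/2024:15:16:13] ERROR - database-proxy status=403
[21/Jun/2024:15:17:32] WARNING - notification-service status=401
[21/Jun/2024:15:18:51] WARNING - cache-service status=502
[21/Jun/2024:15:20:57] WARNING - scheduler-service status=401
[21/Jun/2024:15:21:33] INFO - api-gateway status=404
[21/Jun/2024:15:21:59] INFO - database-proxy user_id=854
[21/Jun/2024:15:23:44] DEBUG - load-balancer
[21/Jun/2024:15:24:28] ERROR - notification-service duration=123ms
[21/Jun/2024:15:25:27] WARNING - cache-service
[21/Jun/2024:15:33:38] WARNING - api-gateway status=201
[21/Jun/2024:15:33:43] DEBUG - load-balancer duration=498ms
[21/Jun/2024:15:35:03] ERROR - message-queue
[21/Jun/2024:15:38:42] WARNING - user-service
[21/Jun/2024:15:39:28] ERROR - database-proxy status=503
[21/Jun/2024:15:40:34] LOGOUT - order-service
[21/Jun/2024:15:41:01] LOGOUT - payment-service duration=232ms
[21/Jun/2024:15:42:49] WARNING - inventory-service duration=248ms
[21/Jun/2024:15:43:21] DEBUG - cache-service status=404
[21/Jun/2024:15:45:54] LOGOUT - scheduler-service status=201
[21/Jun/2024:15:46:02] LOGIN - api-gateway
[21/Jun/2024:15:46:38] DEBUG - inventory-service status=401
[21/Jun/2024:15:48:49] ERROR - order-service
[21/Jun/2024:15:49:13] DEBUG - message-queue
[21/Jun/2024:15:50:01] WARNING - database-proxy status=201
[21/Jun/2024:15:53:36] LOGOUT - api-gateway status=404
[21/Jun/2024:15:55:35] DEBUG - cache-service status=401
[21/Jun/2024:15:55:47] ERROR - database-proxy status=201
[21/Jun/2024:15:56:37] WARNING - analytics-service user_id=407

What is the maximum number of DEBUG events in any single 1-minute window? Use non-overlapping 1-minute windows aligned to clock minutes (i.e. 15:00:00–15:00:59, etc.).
1

To find the burst window:

1. Divide the log period into non-overlapping 1-minute windows starting at 15:00
2. Count DEBUG events in each window
3. Find the window with maximum count
4. Maximum events in a window: 1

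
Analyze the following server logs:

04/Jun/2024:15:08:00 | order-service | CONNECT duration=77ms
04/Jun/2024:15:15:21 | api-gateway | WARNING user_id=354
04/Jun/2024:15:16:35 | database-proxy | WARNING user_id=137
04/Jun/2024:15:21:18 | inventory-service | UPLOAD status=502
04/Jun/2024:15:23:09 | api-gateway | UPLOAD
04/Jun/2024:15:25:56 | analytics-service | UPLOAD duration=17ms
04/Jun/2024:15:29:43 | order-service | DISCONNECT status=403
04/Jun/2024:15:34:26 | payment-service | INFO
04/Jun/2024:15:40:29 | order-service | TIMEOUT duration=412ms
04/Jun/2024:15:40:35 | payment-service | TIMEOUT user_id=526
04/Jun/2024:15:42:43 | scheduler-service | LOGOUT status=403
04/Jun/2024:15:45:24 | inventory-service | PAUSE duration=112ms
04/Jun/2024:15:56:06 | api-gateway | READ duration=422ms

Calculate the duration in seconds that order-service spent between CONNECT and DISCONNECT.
1303

To calculate state duration:

1. Find CONNECT event for order-service: 04/Jun/2024:15:08:00
2. Find DISCONNECT event for order-service: 04/Jun/2024:15:29:43
3. Calculate duration: 04/Jun/2024:15:29:43 - 04/Jun/2024:15:08:00 = 1303 seconds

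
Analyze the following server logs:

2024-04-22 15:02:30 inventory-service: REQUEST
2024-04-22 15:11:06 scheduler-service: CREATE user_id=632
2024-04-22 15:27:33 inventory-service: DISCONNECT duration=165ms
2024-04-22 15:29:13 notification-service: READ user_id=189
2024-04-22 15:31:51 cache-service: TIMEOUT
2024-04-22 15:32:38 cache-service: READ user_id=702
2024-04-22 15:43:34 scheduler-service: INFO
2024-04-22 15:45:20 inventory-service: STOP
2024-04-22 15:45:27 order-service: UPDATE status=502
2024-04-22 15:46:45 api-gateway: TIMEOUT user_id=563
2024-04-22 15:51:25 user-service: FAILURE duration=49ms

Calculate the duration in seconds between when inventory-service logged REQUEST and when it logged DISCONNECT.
1503

To find the time between events:

1. Locate the first REQUEST event for inventory-service: 2024-04-22 15:02:30
2. Locate the first DISCONNECT event for inventory-service: 2024-04-22 15:27:33
3. Calculate the difference: 2024-04-22 15:27:33 - 2024-04-22 15:02:30 = 1503 seconds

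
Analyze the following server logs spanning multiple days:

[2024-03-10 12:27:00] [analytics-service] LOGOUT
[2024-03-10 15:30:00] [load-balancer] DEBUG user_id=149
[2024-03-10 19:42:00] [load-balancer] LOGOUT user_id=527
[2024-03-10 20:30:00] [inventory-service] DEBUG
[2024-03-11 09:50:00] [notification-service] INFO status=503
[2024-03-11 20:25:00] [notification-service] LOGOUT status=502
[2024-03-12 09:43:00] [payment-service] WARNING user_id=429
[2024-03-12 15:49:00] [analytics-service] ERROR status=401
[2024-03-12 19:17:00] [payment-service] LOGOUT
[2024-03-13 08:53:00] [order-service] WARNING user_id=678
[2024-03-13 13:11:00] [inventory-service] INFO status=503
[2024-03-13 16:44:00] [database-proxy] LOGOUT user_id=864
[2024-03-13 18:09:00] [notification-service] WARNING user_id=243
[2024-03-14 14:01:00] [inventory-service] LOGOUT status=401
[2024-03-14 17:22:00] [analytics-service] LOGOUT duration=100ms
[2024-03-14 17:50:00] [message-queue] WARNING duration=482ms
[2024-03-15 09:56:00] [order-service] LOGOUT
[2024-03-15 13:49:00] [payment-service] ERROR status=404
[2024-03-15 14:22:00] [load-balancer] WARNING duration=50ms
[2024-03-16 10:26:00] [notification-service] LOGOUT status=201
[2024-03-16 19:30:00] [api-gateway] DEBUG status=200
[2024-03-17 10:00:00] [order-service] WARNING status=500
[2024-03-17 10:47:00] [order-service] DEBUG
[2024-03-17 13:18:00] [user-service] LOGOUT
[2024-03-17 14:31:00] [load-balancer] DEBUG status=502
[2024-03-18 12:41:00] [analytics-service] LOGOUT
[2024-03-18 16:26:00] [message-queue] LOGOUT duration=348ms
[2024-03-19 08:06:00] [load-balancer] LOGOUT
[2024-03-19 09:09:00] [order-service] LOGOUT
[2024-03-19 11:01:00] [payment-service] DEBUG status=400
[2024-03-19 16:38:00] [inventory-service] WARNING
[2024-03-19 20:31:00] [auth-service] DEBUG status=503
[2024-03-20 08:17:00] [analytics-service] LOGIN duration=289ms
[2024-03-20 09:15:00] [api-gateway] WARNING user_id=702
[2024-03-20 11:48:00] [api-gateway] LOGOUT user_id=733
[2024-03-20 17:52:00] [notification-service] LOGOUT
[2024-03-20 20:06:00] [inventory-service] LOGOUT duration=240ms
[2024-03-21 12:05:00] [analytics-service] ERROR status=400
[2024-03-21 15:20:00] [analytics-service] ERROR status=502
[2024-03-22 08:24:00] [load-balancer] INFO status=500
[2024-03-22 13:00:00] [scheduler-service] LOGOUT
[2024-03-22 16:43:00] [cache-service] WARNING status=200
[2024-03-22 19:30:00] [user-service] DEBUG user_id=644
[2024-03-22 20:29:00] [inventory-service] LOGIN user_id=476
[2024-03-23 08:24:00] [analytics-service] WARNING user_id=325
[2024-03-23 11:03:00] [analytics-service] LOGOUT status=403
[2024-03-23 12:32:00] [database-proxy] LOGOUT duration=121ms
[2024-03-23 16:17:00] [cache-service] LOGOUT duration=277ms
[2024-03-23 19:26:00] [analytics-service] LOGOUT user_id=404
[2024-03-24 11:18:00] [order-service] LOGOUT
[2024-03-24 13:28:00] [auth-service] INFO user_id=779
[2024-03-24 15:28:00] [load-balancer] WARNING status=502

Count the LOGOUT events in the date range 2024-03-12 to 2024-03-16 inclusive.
6

To filter by date range:

1. Date range: 2024-03-12 through 2024-03-16, both dates inclusive
2. Filter for LOGOUT events whose date falls in this range
3. Count matching events: 6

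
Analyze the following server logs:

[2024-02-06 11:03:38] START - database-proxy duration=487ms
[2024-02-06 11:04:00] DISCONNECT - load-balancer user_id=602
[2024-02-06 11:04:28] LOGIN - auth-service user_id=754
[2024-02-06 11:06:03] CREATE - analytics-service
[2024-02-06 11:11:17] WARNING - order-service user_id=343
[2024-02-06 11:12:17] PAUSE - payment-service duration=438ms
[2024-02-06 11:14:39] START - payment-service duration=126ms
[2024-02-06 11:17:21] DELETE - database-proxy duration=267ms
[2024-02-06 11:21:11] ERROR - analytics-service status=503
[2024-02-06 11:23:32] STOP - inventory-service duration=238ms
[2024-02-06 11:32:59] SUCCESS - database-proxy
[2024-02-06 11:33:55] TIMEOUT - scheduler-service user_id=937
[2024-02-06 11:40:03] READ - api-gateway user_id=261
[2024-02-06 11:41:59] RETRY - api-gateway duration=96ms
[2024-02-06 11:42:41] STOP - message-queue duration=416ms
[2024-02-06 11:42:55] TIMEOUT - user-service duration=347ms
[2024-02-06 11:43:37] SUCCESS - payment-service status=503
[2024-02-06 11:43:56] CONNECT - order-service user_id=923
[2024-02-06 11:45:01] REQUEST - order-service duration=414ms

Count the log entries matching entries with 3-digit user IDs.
6

To find matching entries:

1. Pattern to match: entries with 3-digit user IDs
2. Scan each log entry for the pattern
3. Count matches: 6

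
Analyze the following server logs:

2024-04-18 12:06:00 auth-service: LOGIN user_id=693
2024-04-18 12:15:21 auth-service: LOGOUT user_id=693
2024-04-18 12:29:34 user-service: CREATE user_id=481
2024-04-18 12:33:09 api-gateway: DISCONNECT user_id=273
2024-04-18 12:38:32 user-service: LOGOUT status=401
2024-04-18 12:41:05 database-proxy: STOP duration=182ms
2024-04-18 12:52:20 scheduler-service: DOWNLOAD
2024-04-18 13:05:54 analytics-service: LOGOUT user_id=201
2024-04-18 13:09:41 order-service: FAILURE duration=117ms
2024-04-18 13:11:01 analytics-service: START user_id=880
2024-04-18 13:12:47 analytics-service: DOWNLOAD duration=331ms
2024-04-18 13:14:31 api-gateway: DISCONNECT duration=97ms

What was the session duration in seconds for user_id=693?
561

To calculate session duration:

1. Find LOGIN event for user_id=693: 2024-04-18 12:06:00
2. Find LOGOUT event for user_id=693: 2024-04-18 12:15:21
3. Session duration: 2024-04-18 12:15:21 - 2024-04-18 12:06:00 = 561 seconds (9 minutes)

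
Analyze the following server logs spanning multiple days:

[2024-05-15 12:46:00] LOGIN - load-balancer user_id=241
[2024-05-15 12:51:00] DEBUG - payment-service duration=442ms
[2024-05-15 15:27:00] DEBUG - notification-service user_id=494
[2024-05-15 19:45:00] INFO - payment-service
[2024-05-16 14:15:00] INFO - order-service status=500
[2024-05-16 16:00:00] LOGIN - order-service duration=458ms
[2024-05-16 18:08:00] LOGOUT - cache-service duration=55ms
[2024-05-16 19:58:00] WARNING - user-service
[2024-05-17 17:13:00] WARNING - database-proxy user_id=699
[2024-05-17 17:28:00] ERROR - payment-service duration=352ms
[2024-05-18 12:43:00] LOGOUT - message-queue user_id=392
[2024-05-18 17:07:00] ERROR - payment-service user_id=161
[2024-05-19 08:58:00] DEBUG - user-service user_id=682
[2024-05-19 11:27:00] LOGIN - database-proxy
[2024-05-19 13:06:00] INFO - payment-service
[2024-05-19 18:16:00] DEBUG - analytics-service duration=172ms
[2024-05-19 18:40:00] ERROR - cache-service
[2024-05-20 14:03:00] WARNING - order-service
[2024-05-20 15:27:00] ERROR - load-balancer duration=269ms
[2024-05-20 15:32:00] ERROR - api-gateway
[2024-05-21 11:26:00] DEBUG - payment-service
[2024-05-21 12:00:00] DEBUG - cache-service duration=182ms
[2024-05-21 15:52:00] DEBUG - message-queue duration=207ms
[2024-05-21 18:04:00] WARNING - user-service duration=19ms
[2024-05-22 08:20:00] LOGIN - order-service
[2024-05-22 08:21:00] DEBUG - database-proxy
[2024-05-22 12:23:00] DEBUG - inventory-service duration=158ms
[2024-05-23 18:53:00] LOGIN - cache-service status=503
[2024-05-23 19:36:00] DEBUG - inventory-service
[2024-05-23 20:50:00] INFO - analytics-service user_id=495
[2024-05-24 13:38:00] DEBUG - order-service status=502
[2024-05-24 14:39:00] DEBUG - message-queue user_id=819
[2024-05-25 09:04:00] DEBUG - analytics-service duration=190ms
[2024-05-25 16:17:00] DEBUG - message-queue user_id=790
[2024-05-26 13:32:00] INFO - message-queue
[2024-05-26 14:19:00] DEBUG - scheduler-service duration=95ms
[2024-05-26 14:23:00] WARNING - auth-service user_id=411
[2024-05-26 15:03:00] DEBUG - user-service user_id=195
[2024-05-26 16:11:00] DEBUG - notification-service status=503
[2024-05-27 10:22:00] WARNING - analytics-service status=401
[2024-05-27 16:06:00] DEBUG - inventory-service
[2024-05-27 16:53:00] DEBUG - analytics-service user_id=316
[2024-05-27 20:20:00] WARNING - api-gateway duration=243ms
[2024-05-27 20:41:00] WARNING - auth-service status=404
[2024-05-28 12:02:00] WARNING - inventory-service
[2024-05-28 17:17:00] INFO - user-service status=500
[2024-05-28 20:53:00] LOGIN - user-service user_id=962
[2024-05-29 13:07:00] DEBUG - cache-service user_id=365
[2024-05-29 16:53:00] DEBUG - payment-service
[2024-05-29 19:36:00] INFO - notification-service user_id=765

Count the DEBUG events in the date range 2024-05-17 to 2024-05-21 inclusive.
5

To filter by date range:

1. Date range: 2024-05-17 through 2024-05-21, both dates inclusive
2. Filter for DEBUG events whose date falls in this range
3. Count matching events: 5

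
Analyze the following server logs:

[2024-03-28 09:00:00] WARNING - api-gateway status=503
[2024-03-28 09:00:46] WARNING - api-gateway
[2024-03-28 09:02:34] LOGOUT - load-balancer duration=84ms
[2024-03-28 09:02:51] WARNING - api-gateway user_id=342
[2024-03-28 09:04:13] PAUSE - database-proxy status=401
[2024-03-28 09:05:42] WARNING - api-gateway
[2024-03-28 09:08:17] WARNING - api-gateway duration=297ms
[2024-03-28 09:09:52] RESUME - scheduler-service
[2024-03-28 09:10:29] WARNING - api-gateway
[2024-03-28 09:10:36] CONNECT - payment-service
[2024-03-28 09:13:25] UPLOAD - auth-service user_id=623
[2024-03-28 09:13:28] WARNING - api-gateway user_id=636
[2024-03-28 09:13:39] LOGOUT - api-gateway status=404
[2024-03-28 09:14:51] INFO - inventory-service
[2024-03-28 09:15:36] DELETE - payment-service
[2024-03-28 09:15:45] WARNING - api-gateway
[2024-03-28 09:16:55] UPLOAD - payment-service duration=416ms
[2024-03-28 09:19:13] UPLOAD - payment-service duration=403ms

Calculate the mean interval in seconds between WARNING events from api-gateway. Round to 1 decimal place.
135.0

To calculate average interval:

1. Find all WARNING events for api-gateway in order
2. Calculate time gaps between consecutive events
3. Compute mean of gaps: 945 / 7 = 135.0 seconds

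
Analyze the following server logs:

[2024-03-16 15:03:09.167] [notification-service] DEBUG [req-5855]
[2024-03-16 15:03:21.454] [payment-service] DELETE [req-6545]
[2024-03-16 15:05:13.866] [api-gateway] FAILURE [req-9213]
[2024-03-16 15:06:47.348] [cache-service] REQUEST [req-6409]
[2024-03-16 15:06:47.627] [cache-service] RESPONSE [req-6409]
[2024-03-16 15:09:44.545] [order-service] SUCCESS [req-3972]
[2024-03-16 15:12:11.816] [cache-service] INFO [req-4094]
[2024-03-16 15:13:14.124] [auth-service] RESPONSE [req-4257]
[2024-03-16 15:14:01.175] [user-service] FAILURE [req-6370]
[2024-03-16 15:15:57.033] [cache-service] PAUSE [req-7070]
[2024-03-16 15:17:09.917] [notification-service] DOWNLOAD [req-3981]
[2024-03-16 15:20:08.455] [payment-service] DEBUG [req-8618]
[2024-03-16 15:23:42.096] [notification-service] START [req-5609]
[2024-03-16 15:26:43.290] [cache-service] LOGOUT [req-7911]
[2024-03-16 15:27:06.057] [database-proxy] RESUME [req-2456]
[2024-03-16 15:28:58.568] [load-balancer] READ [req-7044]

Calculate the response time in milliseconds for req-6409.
279

To calculate latency:

1. Find REQUEST with id req-6409: 2024-03-16 15:06:47.348
2. Find RESPONSE with id req-6409: 2024-03-16 15:06:47.627
3. Latency: 2024-03-16 15:06:47.627 - 2024-03-16 15:06:47.348 = 279ms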